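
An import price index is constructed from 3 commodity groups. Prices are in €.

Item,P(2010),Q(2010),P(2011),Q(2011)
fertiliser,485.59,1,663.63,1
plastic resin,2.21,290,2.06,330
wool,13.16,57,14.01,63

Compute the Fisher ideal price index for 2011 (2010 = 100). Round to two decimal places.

109.33

Laspeyres component (base-period weights):
ΣP(2011)Q(2010) = 663.63×1 + 2.06×290 + 14.01×57 = 663.63 + 597.4 + 798.57 = 2059.6
ΣP(2010)Q(2010) = 485.59×1 + 2.21×290 + 13.16×57 = 485.59 + 640.9 + 750.12 = 1876.61
L = 2059.6 / 1876.61 × 100 = 109.7511
Paasche component (current-period weights):
ΣP(2011)Q(2011) = 663.63×1 + 2.06×330 + 14.01×63 = 663.63 + 679.8 + 882.63 = 2226.06
ΣP(2010)Q(2011) = 485.59×1 + 2.21×330 + 13.16×63 = 485.59 + 729.3 + 829.08 = 2043.97
P = 2226.06 / 2043.97 × 100 = 108.9086
Fisher = √(L × P) = √(109.7511 × 108.9086) = 109.3291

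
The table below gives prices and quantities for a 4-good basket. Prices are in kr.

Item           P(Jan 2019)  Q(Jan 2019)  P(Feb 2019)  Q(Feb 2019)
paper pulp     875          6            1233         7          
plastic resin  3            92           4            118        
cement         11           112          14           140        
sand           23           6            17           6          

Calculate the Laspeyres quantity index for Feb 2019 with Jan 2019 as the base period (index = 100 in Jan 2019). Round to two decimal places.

118.29

Laspeyres quantity index uses base-period prices as weights.
ΣP(Jan 2019)·Q(Feb 2019) = 875×7 + 3×118 + 11×140 + 23×6 = 6125 + 354 + 1540 + 138 = 8157
ΣP(Jan 2019)·Q(Jan 2019) = 875×6 + 3×92 + 11×112 + 23×6 = 5250 + 276 + 1232 + 138 = 6896
Index = 8157 / 6896 × 100 = 118.2860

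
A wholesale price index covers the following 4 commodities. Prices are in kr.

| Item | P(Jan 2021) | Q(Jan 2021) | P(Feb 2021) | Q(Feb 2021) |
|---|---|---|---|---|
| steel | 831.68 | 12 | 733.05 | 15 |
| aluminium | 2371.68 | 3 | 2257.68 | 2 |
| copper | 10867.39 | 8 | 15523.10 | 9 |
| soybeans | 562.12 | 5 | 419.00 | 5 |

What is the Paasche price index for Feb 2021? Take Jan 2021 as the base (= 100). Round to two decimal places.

Paasche price index uses current-period quantities as weights.
ΣP(Feb 2021)·Q(Feb 2021) = 733.05×15 + 2257.68×2 + 15523.10×9 + 419.00×5 = 10995.75 + 4515.36 + 139707.9 + 2095 = 157314.01
ΣP(Jan 2021)·Q(Feb 2021) = 831.68×15 + 2371.68×2 + 10867.39×9 + 562.12×5 = 12475.2 + 4743.36 + 97806.51 + 2810.6 = 117835.67
Index = 157314.01 / 117835.67 × 100 = 133.5029

133.50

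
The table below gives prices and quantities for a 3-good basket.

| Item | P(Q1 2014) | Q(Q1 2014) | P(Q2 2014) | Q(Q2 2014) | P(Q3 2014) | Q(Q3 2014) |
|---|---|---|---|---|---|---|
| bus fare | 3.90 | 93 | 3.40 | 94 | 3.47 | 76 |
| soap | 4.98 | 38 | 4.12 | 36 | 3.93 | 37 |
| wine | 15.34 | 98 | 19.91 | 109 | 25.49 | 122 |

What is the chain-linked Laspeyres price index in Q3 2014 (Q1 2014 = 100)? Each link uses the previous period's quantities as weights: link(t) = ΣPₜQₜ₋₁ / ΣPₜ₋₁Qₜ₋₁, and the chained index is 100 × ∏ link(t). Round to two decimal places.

145.12

Link Q1 2014→Q2 2014:
ΣP(Q2 2014)Q(Q1 2014) = 3.40×93 + 4.12×38 + 19.91×98 = 316.2 + 156.56 + 1951.18 = 2423.94
ΣP(Q1 2014)Q(Q1 2014) = 3.90×93 + 4.98×38 + 15.34×98 = 362.7 + 189.24 + 1503.32 = 2055.26
link = 2423.94/2055.26 = 1.179384
Link Q2 2014→Q3 2014:
ΣP(Q3 2014)Q(Q2 2014) = 3.47×94 + 3.93×36 + 25.49×109 = 326.18 + 141.48 + 2778.41 = 3246.07
ΣP(Q2 2014)Q(Q2 2014) = 3.40×94 + 4.12×36 + 19.91×109 = 319.6 + 148.32 + 2170.19 = 2638.11
link = 3246.07/2638.11 = 1.230453
Chained index = 100 × 1.179384 × 1.230453 = 145.1176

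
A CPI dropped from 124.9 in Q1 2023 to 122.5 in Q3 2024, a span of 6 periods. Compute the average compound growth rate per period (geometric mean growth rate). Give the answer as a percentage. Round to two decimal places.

-0.32%

Growth factor = (122.5/124.9)^(1/6) = (0.980785)^(1/6) = 0.996771
Growth rate = 0.996771 − 1 = -0.003229 = -0.3229%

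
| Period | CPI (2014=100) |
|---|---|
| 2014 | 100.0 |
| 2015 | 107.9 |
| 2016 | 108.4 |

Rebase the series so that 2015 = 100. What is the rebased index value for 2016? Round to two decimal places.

100.46

Rebased(2016) = 108.4 / 107.9 × 100 = 100.4634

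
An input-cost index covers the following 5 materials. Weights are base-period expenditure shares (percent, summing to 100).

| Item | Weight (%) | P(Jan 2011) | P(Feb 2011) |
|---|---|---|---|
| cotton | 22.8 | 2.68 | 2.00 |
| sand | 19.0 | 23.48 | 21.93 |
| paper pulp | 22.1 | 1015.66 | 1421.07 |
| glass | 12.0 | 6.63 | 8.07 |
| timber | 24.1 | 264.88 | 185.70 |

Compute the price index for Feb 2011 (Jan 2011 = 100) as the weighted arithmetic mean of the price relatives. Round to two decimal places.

97.18

cotton: 22.8 × (2.00/2.68) = 22.8 × 0.746269 = 17.0149
sand: 19.0 × (21.93/23.48) = 19.0 × 0.933986 = 17.7457
paper pulp: 22.1 × (1421.07/1015.66) = 22.1 × 1.399159 = 30.9214
glass: 12.0 × (8.07/6.63) = 12.0 × 1.217195 = 14.6063
timber: 24.1 × (185.70/264.88) = 24.1 × 0.701072 = 16.8958
Index = Σ wᵢ·(p₁ᵢ/p₀ᵢ) = 17.0149 + 17.7457 + 30.9214 + 14.6063 + 16.8958 = 97.1843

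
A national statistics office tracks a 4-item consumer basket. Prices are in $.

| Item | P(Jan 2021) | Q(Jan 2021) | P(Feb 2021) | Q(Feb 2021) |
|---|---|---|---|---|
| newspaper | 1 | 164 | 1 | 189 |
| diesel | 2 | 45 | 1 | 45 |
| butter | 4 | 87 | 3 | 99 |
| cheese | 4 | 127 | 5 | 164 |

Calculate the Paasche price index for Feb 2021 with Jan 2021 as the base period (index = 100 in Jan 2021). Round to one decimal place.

Paasche price index uses current-period quantities as weights.
ΣP(Feb 2021)·Q(Feb 2021) = 1×189 + 1×45 + 3×99 + 5×164 = 189 + 45 + 297 + 820 = 1351
ΣP(Jan 2021)·Q(Feb 2021) = 1×189 + 2×45 + 4×99 + 4×164 = 189 + 90 + 396 + 656 = 1331
Index = 1351 / 1331 × 100 = 101.5026

101.5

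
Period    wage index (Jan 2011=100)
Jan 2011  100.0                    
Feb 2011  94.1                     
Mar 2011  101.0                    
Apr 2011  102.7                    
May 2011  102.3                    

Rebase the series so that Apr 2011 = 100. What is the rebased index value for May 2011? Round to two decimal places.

99.61

Rebased(May 2011) = 102.3 / 102.7 × 100 = 99.6105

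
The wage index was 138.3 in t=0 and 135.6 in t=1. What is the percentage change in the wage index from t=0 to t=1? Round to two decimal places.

Change = (135.6 − 138.3) / 138.3 × 100
       = -2.7 / 138.3 × 100 = -1.9523%

-1.95%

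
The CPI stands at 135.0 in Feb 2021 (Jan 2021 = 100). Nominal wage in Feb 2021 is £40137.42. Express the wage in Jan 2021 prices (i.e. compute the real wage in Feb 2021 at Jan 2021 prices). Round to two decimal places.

29731.42

Real = Nominal ÷ (Index/100) = 40137.42 ÷ (135.0/100)
     = 40137.42 ÷ 1.350 = 29731.4222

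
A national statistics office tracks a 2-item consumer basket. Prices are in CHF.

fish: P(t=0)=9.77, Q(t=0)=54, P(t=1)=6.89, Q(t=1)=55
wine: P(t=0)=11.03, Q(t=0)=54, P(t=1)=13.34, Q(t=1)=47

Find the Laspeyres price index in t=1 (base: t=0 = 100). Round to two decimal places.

Laspeyres price index uses base-period quantities as weights.
ΣP(t=1)·Q(t=0) = 6.89×54 + 13.34×54 = 372.06 + 720.36 = 1092.42
ΣP(t=0)·Q(t=0) = 9.77×54 + 11.03×54 = 527.58 + 595.62 = 1123.2
Index = 1092.42 / 1123.2 × 100 = 97.2596

97.26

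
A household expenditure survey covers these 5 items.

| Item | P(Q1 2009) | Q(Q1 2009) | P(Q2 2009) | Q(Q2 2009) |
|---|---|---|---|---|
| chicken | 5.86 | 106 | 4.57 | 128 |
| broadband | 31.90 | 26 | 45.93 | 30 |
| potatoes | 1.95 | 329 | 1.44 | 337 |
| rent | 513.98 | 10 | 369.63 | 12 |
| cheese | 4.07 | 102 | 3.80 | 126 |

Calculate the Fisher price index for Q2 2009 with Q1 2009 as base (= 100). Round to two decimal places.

Laspeyres component (base-period weights):
ΣP(Q2 2009)Q(Q1 2009) = 4.57×106 + 45.93×26 + 1.44×329 + 369.63×10 + 3.80×102 = 484.42 + 1194.18 + 473.76 + 3696.3 + 387.6 = 6236.26
ΣP(Q1 2009)Q(Q1 2009) = 5.86×106 + 31.90×26 + 1.95×329 + 513.98×10 + 4.07×102 = 621.16 + 829.4 + 641.55 + 5139.8 + 415.14 = 7647.05
L = 6236.26 / 7647.05 × 100 = 81.5512
Paasche component (current-period weights):
ΣP(Q2 2009)Q(Q2 2009) = 4.57×128 + 45.93×30 + 1.44×337 + 369.63×12 + 3.80×126 = 584.96 + 1377.9 + 485.28 + 4435.56 + 478.8 = 7362.5
ΣP(Q1 2009)Q(Q2 2009) = 5.86×128 + 31.90×30 + 1.95×337 + 513.98×12 + 4.07×126 = 750.08 + 957 + 657.15 + 6167.76 + 512.82 = 9044.81
P = 7362.5 / 9044.81 × 100 = 81.4003
Fisher = √(L × P) = √(81.5512 × 81.4003) = 81.4757

81.48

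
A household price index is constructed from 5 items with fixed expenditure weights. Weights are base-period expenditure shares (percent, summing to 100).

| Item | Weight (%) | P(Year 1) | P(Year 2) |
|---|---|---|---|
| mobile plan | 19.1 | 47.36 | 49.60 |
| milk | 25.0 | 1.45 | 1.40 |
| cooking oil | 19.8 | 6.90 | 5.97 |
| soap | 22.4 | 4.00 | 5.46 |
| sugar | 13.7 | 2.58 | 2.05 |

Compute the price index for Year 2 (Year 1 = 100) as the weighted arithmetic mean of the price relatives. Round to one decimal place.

102.7

mobile plan: 19.1 × (49.60/47.36) = 19.1 × 1.047297 = 20.0034
milk: 25.0 × (1.40/1.45) = 25.0 × 0.965517 = 24.1379
cooking oil: 19.8 × (5.97/6.90) = 19.8 × 0.865217 = 17.1313
soap: 22.4 × (5.46/4.00) = 22.4 × 1.365000 = 30.5760
sugar: 13.7 × (2.05/2.58) = 13.7 × 0.794574 = 10.8857
Index = Σ wᵢ·(p₁ᵢ/p₀ᵢ) = 20.0034 + 24.1379 + 17.1313 + 30.5760 + 10.8857 = 102.7343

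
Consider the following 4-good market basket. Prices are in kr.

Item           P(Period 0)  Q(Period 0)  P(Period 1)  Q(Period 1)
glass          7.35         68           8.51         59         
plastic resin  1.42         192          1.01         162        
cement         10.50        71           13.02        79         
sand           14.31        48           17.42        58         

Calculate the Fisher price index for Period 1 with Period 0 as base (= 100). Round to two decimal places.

Laspeyres component (base-period weights):
ΣP(Period 1)Q(Period 0) = 8.51×68 + 1.01×192 + 13.02×71 + 17.42×48 = 578.68 + 193.92 + 924.42 + 836.16 = 2533.18
ΣP(Period 0)Q(Period 0) = 7.35×68 + 1.42×192 + 10.50×71 + 14.31×48 = 499.8 + 272.64 + 745.5 + 686.88 = 2204.82
L = 2533.18 / 2204.82 × 100 = 114.8928
Paasche component (current-period weights):
ΣP(Period 1)Q(Period 1) = 8.51×59 + 1.01×162 + 13.02×79 + 17.42×58 = 502.09 + 163.62 + 1028.58 + 1010.36 = 2704.65
ΣP(Period 0)Q(Period 1) = 7.35×59 + 1.42×162 + 10.50×79 + 14.31×58 = 433.65 + 230.04 + 829.5 + 829.98 = 2323.17
P = 2704.65 / 2323.17 × 100 = 116.4207
Fisher = √(L × P) = √(114.8928 × 116.4207) = 115.6542

115.65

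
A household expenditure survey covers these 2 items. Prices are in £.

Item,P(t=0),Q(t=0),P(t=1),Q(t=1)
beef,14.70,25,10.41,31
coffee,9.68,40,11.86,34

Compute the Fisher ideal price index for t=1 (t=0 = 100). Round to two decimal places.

94.89

Laspeyres component (base-period weights):
ΣP(t=1)Q(t=0) = 10.41×25 + 11.86×40 = 260.25 + 474.4 = 734.65
ΣP(t=0)Q(t=0) = 14.70×25 + 9.68×40 = 367.5 + 387.2 = 754.7
L = 734.65 / 754.7 × 100 = 97.3433
Paasche component (current-period weights):
ΣP(t=1)Q(t=1) = 10.41×31 + 11.86×34 = 322.71 + 403.24 = 725.95
ΣP(t=0)Q(t=1) = 14.70×31 + 9.68×34 = 455.7 + 329.12 = 784.82
P = 725.95 / 784.82 × 100 = 92.4989
Fisher = √(L × P) = √(97.3433 × 92.4989) = 94.8902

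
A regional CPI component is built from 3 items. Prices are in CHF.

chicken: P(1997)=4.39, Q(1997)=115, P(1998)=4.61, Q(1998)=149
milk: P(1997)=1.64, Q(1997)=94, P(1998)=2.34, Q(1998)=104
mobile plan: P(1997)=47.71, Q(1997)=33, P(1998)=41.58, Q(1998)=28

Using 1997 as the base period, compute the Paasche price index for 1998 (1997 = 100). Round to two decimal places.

96.94

Paasche price index uses current-period quantities as weights.
ΣP(1998)·Q(1998) = 4.61×149 + 2.34×104 + 41.58×28 = 686.89 + 243.36 + 1164.24 = 2094.49
ΣP(1997)·Q(1998) = 4.39×149 + 1.64×104 + 47.71×28 = 654.11 + 170.56 + 1335.88 = 2160.55
Index = 2094.49 / 2160.55 × 100 = 96.9424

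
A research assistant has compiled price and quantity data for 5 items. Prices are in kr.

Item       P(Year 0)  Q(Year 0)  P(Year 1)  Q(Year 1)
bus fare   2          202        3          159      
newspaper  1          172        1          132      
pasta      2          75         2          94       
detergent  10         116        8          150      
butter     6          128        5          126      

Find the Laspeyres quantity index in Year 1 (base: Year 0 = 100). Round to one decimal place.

Laspeyres quantity index uses base-period prices as weights.
ΣP(Year 0)·Q(Year 1) = 2×159 + 1×132 + 2×94 + 10×150 + 6×126 = 318 + 132 + 188 + 1500 + 756 = 2894
ΣP(Year 0)·Q(Year 0) = 2×202 + 1×172 + 2×75 + 10×116 + 6×128 = 404 + 172 + 150 + 1160 + 768 = 2654
Index = 2894 / 2654 × 100 = 109.0430

109.0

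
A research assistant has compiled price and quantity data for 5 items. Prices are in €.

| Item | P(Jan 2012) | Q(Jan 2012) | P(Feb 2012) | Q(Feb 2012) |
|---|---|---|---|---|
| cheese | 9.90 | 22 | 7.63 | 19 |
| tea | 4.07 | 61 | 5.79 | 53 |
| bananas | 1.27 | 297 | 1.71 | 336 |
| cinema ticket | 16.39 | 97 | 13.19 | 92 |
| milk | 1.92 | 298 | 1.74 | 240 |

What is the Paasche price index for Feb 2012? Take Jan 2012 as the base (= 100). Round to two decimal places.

Paasche price index uses current-period quantities as weights.
ΣP(Feb 2012)·Q(Feb 2012) = 7.63×19 + 5.79×53 + 1.71×336 + 13.19×92 + 1.74×240 = 144.97 + 306.87 + 574.56 + 1213.48 + 417.6 = 2657.48
ΣP(Jan 2012)·Q(Feb 2012) = 9.90×19 + 4.07×53 + 1.27×336 + 16.39×92 + 1.92×240 = 188.1 + 215.71 + 426.72 + 1507.88 + 460.8 = 2799.21
Index = 2657.48 / 2799.21 × 100 = 94.9368

94.94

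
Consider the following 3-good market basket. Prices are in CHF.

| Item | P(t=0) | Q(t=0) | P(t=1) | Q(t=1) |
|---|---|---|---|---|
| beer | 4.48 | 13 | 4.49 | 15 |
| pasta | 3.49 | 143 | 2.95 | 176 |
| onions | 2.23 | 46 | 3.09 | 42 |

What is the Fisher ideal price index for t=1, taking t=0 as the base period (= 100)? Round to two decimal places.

93.36

Laspeyres component (base-period weights):
ΣP(t=1)Q(t=0) = 4.49×13 + 2.95×143 + 3.09×46 = 58.37 + 421.85 + 142.14 = 622.36
ΣP(t=0)Q(t=0) = 4.48×13 + 3.49×143 + 2.23×46 = 58.24 + 499.07 + 102.58 = 659.89
L = 622.36 / 659.89 × 100 = 94.3127
Paasche component (current-period weights):
ΣP(t=1)Q(t=1) = 4.49×15 + 2.95×176 + 3.09×42 = 67.35 + 519.2 + 129.78 = 716.33
ΣP(t=0)Q(t=1) = 4.48×15 + 3.49×176 + 2.23×42 = 67.2 + 614.24 + 93.66 = 775.1
P = 716.33 / 775.1 × 100 = 92.4178
Fisher = √(L × P) = √(94.3127 × 92.4178) = 93.3604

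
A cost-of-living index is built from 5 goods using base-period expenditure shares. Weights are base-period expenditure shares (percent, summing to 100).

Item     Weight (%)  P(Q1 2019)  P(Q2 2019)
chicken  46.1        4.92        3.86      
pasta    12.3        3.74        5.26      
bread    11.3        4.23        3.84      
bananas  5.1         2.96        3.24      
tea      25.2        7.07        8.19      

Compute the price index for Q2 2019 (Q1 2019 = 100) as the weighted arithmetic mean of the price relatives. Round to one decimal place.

98.5

chicken: 46.1 × (3.86/4.92) = 46.1 × 0.784553 = 36.1679
pasta: 12.3 × (5.26/3.74) = 12.3 × 1.406417 = 17.2989
bread: 11.3 × (3.84/4.23) = 11.3 × 0.907801 = 10.2582
bananas: 5.1 × (3.24/2.96) = 5.1 × 1.094595 = 5.5824
tea: 25.2 × (8.19/7.07) = 25.2 × 1.158416 = 29.1921
Index = Σ wᵢ·(p₁ᵢ/p₀ᵢ) = 36.1679 + 17.2989 + 10.2582 + 5.5824 + 29.1921 = 98.4995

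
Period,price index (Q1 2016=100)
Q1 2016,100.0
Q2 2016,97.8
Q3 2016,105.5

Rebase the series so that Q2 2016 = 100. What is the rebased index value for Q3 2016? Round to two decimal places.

107.87

Rebased(Q3 2016) = 105.5 / 97.8 × 100 = 107.8732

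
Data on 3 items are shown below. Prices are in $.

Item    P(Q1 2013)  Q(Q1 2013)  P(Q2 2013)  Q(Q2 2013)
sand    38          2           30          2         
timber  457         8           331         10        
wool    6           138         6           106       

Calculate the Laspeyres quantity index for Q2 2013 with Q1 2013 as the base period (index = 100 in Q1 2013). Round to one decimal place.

115.8

Laspeyres quantity index uses base-period prices as weights.
ΣP(Q1 2013)·Q(Q2 2013) = 38×2 + 457×10 + 6×106 = 76 + 4570 + 636 = 5282
ΣP(Q1 2013)·Q(Q1 2013) = 38×2 + 457×8 + 6×138 = 76 + 3656 + 828 = 4560
Index = 5282 / 4560 × 100 = 115.8333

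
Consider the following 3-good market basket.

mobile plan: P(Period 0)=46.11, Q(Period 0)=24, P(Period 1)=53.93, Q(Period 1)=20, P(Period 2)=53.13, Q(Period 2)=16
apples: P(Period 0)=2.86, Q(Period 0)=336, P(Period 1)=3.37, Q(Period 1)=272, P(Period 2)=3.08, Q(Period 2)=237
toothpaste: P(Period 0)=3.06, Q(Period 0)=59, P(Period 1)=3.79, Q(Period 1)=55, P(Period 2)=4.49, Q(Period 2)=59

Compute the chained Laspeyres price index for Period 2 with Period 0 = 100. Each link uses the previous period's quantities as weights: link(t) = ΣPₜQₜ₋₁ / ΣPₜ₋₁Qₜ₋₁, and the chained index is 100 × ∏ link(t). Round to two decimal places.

114.87

Link Period 0→Period 1:
ΣP(Period 1)Q(Period 0) = 53.93×24 + 3.37×336 + 3.79×59 = 1294.32 + 1132.32 + 223.61 = 2650.25
ΣP(Period 0)Q(Period 0) = 46.11×24 + 2.86×336 + 3.06×59 = 1106.64 + 960.96 + 180.54 = 2248.14
link = 2650.25/2248.14 = 1.178863
Link Period 1→Period 2:
ΣP(Period 2)Q(Period 1) = 53.13×20 + 3.08×272 + 4.49×55 = 1062.6 + 837.76 + 246.95 = 2147.31
ΣP(Period 1)Q(Period 1) = 53.93×20 + 3.37×272 + 3.79×55 = 1078.6 + 916.64 + 208.45 = 2203.69
link = 2147.31/2203.69 = 0.974416
Chained index = 100 × 1.178863 × 0.974416 = 114.8703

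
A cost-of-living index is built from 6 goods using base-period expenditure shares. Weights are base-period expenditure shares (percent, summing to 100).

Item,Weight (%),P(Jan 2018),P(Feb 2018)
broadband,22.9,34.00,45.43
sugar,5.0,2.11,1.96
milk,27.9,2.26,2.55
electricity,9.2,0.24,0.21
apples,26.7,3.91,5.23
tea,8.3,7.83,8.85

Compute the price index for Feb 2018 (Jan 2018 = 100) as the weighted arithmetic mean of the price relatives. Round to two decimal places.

119.87

broadband: 22.9 × (45.43/34.00) = 22.9 × 1.336176 = 30.5984
sugar: 5.0 × (1.96/2.11) = 5.0 × 0.928910 = 4.6445
milk: 27.9 × (2.55/2.26) = 27.9 × 1.128319 = 31.4801
electricity: 9.2 × (0.21/0.24) = 9.2 × 0.875000 = 8.0500
apples: 26.7 × (5.23/3.91) = 26.7 × 1.337596 = 35.7138
tea: 8.3 × (8.85/7.83) = 8.3 × 1.130268 = 9.3812
Index = Σ wᵢ·(p₁ᵢ/p₀ᵢ) = 30.5984 + 4.6445 + 31.4801 + 8.0500 + 35.7138 + 9.3812 = 119.8681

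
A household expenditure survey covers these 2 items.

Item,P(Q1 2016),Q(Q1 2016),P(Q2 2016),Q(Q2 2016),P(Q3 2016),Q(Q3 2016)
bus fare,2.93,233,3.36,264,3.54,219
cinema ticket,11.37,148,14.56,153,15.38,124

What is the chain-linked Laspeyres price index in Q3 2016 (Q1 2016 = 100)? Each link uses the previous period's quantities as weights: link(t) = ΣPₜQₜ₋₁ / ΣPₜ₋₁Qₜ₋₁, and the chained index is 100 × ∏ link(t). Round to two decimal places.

Link Q1 2016→Q2 2016:
ΣP(Q2 2016)Q(Q1 2016) = 3.36×233 + 14.56×148 = 782.88 + 2154.88 = 2937.76
ΣP(Q1 2016)Q(Q1 2016) = 2.93×233 + 11.37×148 = 682.69 + 1682.76 = 2365.45
link = 2937.76/2365.45 = 1.241946
Link Q2 2016→Q3 2016:
ΣP(Q3 2016)Q(Q2 2016) = 3.54×264 + 15.38×153 = 934.56 + 2353.14 = 3287.7
ΣP(Q2 2016)Q(Q2 2016) = 3.36×264 + 14.56×153 = 887.04 + 2227.68 = 3114.72
link = 3287.7/3114.72 = 1.055536
Chained index = 100 × 1.241946 × 1.055536 = 131.0919

131.09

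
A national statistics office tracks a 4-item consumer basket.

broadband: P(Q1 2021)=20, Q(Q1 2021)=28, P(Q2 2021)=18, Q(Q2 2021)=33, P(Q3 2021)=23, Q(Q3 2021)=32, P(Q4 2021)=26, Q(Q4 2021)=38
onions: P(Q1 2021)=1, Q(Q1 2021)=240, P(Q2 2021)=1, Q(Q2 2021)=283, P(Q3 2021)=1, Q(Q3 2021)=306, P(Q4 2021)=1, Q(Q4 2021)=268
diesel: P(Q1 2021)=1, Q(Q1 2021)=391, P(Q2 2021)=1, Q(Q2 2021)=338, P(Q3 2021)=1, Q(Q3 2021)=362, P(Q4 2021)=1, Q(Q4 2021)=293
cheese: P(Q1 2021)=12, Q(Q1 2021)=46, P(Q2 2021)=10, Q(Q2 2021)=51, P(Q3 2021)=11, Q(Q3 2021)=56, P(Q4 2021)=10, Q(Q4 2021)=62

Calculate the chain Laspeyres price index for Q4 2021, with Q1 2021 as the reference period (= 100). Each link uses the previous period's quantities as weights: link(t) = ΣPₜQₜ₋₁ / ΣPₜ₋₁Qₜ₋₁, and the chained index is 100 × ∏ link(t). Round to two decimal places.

105.01

Link Q1 2021→Q2 2021:
ΣP(Q2 2021)Q(Q1 2021) = 18×28 + 1×240 + 1×391 + 10×46 = 504 + 240 + 391 + 460 = 1595
ΣP(Q1 2021)Q(Q1 2021) = 20×28 + 1×240 + 1×391 + 12×46 = 560 + 240 + 391 + 552 = 1743
link = 1595/1743 = 0.915089
Link Q2 2021→Q3 2021:
ΣP(Q3 2021)Q(Q2 2021) = 23×33 + 1×283 + 1×338 + 11×51 = 759 + 283 + 338 + 561 = 1941
ΣP(Q2 2021)Q(Q2 2021) = 18×33 + 1×283 + 1×338 + 10×51 = 594 + 283 + 338 + 510 = 1725
link = 1941/1725 = 1.125217
Link Q3 2021→Q4 2021:
ΣP(Q4 2021)Q(Q3 2021) = 26×32 + 1×306 + 1×362 + 10×56 = 832 + 306 + 362 + 560 = 2060
ΣP(Q3 2021)Q(Q3 2021) = 23×32 + 1×306 + 1×362 + 11×56 = 736 + 306 + 362 + 616 = 2020
link = 2060/2020 = 1.019802
Chained index = 100 × 0.915089 × 1.125217 × 1.019802 = 105.0064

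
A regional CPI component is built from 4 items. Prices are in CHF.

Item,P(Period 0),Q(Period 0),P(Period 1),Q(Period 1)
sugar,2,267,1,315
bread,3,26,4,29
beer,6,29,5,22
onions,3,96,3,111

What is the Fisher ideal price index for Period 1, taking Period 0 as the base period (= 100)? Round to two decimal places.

Laspeyres component (base-period weights):
ΣP(Period 1)Q(Period 0) = 1×267 + 4×26 + 5×29 + 3×96 = 267 + 104 + 145 + 288 = 804
ΣP(Period 0)Q(Period 0) = 2×267 + 3×26 + 6×29 + 3×96 = 534 + 78 + 174 + 288 = 1074
L = 804 / 1074 × 100 = 74.8603
Paasche component (current-period weights):
ΣP(Period 1)Q(Period 1) = 1×315 + 4×29 + 5×22 + 3×111 = 315 + 116 + 110 + 333 = 874
ΣP(Period 0)Q(Period 1) = 2×315 + 3×29 + 6×22 + 3×111 = 630 + 87 + 132 + 333 = 1182
P = 874 / 1182 × 100 = 73.9425
Fisher = √(L × P) = √(74.8603 × 73.9425) = 74.4000

74.40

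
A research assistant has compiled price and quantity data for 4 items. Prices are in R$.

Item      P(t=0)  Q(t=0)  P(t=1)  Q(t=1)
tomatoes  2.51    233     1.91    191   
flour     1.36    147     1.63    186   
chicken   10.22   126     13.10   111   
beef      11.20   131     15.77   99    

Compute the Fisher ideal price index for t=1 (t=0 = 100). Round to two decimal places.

124.06

Laspeyres component (base-period weights):
ΣP(t=1)Q(t=0) = 1.91×233 + 1.63×147 + 13.10×126 + 15.77×131 = 445.03 + 239.61 + 1650.6 + 2065.87 = 4401.11
ΣP(t=0)Q(t=0) = 2.51×233 + 1.36×147 + 10.22×126 + 11.20×131 = 584.83 + 199.92 + 1287.72 + 1467.2 = 3539.67
L = 4401.11 / 3539.67 × 100 = 124.3367
Paasche component (current-period weights):
ΣP(t=1)Q(t=1) = 1.91×191 + 1.63×186 + 13.10×111 + 15.77×99 = 364.81 + 303.18 + 1454.1 + 1561.23 = 3683.32
ΣP(t=0)Q(t=1) = 2.51×191 + 1.36×186 + 10.22×111 + 11.20×99 = 479.41 + 252.96 + 1134.42 + 1108.8 = 2975.59
P = 3683.32 / 2975.59 × 100 = 123.7845
Fisher = √(L × P) = √(124.3367 × 123.7845) = 124.0603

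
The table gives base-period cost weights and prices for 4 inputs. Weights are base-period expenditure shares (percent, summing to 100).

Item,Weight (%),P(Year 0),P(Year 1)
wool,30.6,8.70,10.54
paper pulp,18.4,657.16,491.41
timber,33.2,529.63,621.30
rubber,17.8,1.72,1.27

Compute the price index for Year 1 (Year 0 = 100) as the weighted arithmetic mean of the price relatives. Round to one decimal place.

wool: 30.6 × (10.54/8.70) = 30.6 × 1.211494 = 37.0717
paper pulp: 18.4 × (491.41/657.16) = 18.4 × 0.747778 = 13.7591
timber: 33.2 × (621.30/529.63) = 33.2 × 1.173083 = 38.9464
rubber: 17.8 × (1.27/1.72) = 17.8 × 0.738372 = 13.1430
Index = Σ wᵢ·(p₁ᵢ/p₀ᵢ) = 37.0717 + 13.7591 + 38.9464 + 13.1430 = 102.9202

102.9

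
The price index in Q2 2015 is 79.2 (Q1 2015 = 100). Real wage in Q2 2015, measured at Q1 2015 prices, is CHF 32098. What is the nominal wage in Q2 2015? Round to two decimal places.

Nominal = Real × (Index/100) = 32098 × (79.2/100)
        = 32098 × 0.792 = 25421.6160

25421.62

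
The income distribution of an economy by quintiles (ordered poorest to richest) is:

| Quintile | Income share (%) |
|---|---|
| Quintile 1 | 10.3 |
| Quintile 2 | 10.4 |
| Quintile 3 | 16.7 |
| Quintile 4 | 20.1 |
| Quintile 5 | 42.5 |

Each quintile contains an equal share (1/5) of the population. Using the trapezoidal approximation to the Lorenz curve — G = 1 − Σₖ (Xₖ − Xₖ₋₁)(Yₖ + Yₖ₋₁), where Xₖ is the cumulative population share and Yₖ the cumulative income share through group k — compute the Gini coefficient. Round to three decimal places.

Cumulative income shares Yₖ: 0.1030, 0.2070, 0.3740, 0.5750, 1.0000
Σ (Xₖ−Xₖ₋₁)(Yₖ+Yₖ₋₁) = (1/5)(0.1030+0.0000) + (1/5)(0.2070+0.1030) + (1/5)(0.3740+0.2070) + (1/5)(0.5750+0.3740) + (1/5)(1.0000+0.5750)
  = 0.0206 + 0.0620 + 0.1162 + 0.1898 + 0.3150 = 0.7036
G = 1 − 0.7036 = 0.2964

0.296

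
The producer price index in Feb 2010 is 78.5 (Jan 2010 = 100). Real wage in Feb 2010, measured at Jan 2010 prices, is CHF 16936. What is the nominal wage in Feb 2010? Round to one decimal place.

Nominal = Real × (Index/100) = 16936 × (78.5/100)
        = 16936 × 0.785 = 13294.7600

13294.8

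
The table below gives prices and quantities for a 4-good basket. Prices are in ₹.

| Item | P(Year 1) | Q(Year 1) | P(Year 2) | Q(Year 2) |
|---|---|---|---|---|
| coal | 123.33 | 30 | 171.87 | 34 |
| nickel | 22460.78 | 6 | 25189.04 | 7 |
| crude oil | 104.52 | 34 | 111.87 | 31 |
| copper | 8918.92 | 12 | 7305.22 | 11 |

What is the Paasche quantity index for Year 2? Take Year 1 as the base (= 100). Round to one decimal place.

107.4

Paasche quantity index uses current-period prices as weights.
ΣP(Year 2)·Q(Year 2) = 171.87×34 + 25189.04×7 + 111.87×31 + 7305.22×11 = 5843.58 + 176323.28 + 3467.97 + 80357.42 = 265992.25
ΣP(Year 2)·Q(Year 1) = 171.87×30 + 25189.04×6 + 111.87×34 + 7305.22×12 = 5156.1 + 151134.24 + 3803.58 + 87662.64 = 247756.56
Index = 265992.25 / 247756.56 × 100 = 107.3603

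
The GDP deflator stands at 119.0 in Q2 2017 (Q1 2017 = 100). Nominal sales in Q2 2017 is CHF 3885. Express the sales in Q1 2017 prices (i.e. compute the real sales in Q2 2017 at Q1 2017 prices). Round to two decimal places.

Real = Nominal ÷ (Index/100) = 3885 ÷ (119.0/100)
     = 3885 ÷ 1.190 = 3264.7059

3264.71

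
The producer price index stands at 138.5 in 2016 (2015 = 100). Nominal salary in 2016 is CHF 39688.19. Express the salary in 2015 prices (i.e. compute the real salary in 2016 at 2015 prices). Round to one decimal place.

28655.7

Real = Nominal ÷ (Index/100) = 39688.19 ÷ (138.5/100)
     = 39688.19 ÷ 1.385 = 28655.7329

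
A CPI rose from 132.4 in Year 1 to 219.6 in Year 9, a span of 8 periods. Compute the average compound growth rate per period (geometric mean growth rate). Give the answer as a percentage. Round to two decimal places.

6.53%

Growth factor = (219.6/132.4)^(1/8) = (1.658610)^(1/8) = 1.065290
Growth rate = 1.065290 − 1 = 0.065290 = 6.5290%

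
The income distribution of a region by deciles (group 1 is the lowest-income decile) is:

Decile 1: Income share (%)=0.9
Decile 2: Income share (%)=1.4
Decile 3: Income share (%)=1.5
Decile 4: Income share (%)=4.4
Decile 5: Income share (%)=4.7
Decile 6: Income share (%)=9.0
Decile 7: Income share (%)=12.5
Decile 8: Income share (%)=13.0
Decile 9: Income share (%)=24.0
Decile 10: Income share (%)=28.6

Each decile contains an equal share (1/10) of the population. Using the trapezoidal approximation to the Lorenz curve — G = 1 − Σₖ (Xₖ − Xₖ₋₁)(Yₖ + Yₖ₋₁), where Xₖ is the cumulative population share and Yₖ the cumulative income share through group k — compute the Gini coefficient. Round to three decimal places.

0.494

Cumulative income shares Yₖ: 0.0090, 0.0230, 0.0380, 0.0820, 0.1290, 0.2190, 0.3440, 0.4740, 0.7140, 1.0000
Σ (Xₖ−Xₖ₋₁)(Yₖ+Yₖ₋₁) = (1/10)(0.0090+0.0000) + (1/10)(0.0230+0.0090) + (1/10)(0.0380+0.0230) + (1/10)(0.0820+0.0380) + (1/10)(0.1290+0.0820) + (1/10)(0.2190+0.1290) + (1/10)(0.3440+0.2190) + (1/10)(0.4740+0.3440) + (1/10)(0.7140+0.4740) + (1/10)(1.0000+0.7140)
  = 0.0009 + 0.0032 + 0.0061 + 0.0120 + 0.0211 + 0.0348 + 0.0563 + 0.0818 + 0.1188 + 0.1714 = 0.5064
G = 1 − 0.5064 = 0.4936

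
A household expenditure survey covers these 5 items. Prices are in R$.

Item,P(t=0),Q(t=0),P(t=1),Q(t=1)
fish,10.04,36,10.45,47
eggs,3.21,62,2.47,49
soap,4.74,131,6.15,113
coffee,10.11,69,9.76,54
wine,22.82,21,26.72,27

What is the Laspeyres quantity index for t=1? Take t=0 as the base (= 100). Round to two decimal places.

98.67

Laspeyres quantity index uses base-period prices as weights.
ΣP(t=0)·Q(t=1) = 10.04×47 + 3.21×49 + 4.74×113 + 10.11×54 + 22.82×27 = 471.88 + 157.29 + 535.62 + 545.94 + 616.14 = 2326.87
ΣP(t=0)·Q(t=0) = 10.04×36 + 3.21×62 + 4.74×131 + 10.11×69 + 22.82×21 = 361.44 + 199.02 + 620.94 + 697.59 + 479.22 = 2358.21
Index = 2326.87 / 2358.21 × 100 = 98.6710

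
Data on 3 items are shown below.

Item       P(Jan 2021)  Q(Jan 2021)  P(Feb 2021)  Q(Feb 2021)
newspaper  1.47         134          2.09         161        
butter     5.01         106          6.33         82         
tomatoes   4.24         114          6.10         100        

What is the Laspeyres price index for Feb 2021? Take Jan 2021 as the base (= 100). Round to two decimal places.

135.91

Laspeyres price index uses base-period quantities as weights.
ΣP(Feb 2021)·Q(Jan 2021) = 2.09×134 + 6.33×106 + 6.10×114 = 280.06 + 670.98 + 695.4 = 1646.44
ΣP(Jan 2021)·Q(Jan 2021) = 1.47×134 + 5.01×106 + 4.24×114 = 196.98 + 531.06 + 483.36 = 1211.4
Index = 1646.44 / 1211.4 × 100 = 135.9122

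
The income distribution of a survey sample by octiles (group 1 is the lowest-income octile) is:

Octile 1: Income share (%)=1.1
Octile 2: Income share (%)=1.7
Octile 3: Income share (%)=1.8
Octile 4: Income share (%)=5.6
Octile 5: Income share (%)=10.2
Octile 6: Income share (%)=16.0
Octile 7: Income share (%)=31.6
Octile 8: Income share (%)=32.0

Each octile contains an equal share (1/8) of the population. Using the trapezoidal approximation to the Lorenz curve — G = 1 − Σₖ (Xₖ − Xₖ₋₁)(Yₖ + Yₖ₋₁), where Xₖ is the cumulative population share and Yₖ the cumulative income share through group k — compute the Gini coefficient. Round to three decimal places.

Cumulative income shares Yₖ: 0.0110, 0.0280, 0.0460, 0.1020, 0.2040, 0.3640, 0.6800, 1.0000
Σ (Xₖ−Xₖ₋₁)(Yₖ+Yₖ₋₁) = (1/8)(0.0110+0.0000) + (1/8)(0.0280+0.0110) + (1/8)(0.0460+0.0280) + (1/8)(0.1020+0.0460) + (1/8)(0.2040+0.1020) + (1/8)(0.3640+0.2040) + (1/8)(0.6800+0.3640) + (1/8)(1.0000+0.6800)
  = 0.0014 + 0.0049 + 0.0093 + 0.0185 + 0.0383 + 0.0710 + 0.1305 + 0.2100 = 0.4838
G = 1 − 0.4838 = 0.5162

0.516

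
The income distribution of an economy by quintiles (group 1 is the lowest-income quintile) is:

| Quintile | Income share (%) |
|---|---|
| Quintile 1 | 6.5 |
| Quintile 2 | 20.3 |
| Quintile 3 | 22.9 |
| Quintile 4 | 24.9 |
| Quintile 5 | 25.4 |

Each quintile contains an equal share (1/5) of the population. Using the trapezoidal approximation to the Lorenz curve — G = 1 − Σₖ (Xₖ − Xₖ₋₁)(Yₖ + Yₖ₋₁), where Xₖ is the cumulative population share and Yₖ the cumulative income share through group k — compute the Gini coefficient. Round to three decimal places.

Cumulative income shares Yₖ: 0.0650, 0.2680, 0.4970, 0.7460, 1.0000
Σ (Xₖ−Xₖ₋₁)(Yₖ+Yₖ₋₁) = (1/5)(0.0650+0.0000) + (1/5)(0.2680+0.0650) + (1/5)(0.4970+0.2680) + (1/5)(0.7460+0.4970) + (1/5)(1.0000+0.7460)
  = 0.0130 + 0.0666 + 0.1530 + 0.2486 + 0.3492 = 0.8304
G = 1 − 0.8304 = 0.1696

0.170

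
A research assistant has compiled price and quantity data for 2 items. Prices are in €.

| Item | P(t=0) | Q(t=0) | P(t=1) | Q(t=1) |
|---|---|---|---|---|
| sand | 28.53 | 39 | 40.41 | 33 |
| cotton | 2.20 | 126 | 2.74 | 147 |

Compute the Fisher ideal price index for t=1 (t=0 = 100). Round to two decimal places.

Laspeyres component (base-period weights):
ΣP(t=1)Q(t=0) = 40.41×39 + 2.74×126 = 1575.99 + 345.24 = 1921.23
ΣP(t=0)Q(t=0) = 28.53×39 + 2.20×126 = 1112.67 + 277.2 = 1389.87
L = 1921.23 / 1389.87 × 100 = 138.2309
Paasche component (current-period weights):
ΣP(t=1)Q(t=1) = 40.41×33 + 2.74×147 = 1333.53 + 402.78 = 1736.31
ΣP(t=0)Q(t=1) = 28.53×33 + 2.20×147 = 941.49 + 323.4 = 1264.89
P = 1736.31 / 1264.89 × 100 = 137.2696
Fisher = √(L × P) = √(138.2309 × 137.2696) = 137.7494

137.75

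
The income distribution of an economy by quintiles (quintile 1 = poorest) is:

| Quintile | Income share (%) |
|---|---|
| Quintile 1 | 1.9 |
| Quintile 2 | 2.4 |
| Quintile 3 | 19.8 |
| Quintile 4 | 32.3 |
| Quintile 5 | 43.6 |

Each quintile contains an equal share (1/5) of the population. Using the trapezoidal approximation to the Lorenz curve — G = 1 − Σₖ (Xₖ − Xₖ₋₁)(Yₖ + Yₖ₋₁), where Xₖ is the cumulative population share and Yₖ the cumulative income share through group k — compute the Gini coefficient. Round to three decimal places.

0.453

Cumulative income shares Yₖ: 0.0190, 0.0430, 0.2410, 0.5640, 1.0000
Σ (Xₖ−Xₖ₋₁)(Yₖ+Yₖ₋₁) = (1/5)(0.0190+0.0000) + (1/5)(0.0430+0.0190) + (1/5)(0.2410+0.0430) + (1/5)(0.5640+0.2410) + (1/5)(1.0000+0.5640)
  = 0.0038 + 0.0124 + 0.0568 + 0.1610 + 0.3128 = 0.5468
G = 1 − 0.5468 = 0.4532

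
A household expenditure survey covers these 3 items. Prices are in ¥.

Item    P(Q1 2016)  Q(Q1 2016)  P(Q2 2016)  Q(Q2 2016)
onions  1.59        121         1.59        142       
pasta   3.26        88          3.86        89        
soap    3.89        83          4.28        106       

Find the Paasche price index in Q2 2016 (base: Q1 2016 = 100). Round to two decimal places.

110.21

Paasche price index uses current-period quantities as weights.
ΣP(Q2 2016)·Q(Q2 2016) = 1.59×142 + 3.86×89 + 4.28×106 = 225.78 + 343.54 + 453.68 = 1023
ΣP(Q1 2016)·Q(Q2 2016) = 1.59×142 + 3.26×89 + 3.89×106 = 225.78 + 290.14 + 412.34 = 928.26
Index = 1023 / 928.26 × 100 = 110.2062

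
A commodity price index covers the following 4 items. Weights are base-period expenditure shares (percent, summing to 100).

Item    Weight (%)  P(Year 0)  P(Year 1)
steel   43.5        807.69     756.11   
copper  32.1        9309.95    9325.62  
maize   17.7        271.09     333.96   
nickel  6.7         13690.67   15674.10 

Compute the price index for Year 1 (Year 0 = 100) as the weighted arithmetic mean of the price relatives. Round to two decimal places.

102.35

steel: 43.5 × (756.11/807.69) = 43.5 × 0.936139 = 40.7220
copper: 32.1 × (9325.62/9309.95) = 32.1 × 1.001683 = 32.1540
maize: 17.7 × (333.96/271.09) = 17.7 × 1.231916 = 21.8049
nickel: 6.7 × (15674.10/13690.67) = 6.7 × 1.144875 = 7.6707
Index = Σ wᵢ·(p₁ᵢ/p₀ᵢ) = 40.7220 + 32.1540 + 21.8049 + 7.6707 = 102.3516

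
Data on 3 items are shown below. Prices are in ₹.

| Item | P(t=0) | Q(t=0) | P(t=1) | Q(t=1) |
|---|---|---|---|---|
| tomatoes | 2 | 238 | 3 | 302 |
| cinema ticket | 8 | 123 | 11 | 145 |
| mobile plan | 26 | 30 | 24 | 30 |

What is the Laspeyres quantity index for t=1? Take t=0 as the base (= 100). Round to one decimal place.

Laspeyres quantity index uses base-period prices as weights.
ΣP(t=0)·Q(t=1) = 2×302 + 8×145 + 26×30 = 604 + 1160 + 780 = 2544
ΣP(t=0)·Q(t=0) = 2×238 + 8×123 + 26×30 = 476 + 984 + 780 = 2240
Index = 2544 / 2240 × 100 = 113.5714

113.6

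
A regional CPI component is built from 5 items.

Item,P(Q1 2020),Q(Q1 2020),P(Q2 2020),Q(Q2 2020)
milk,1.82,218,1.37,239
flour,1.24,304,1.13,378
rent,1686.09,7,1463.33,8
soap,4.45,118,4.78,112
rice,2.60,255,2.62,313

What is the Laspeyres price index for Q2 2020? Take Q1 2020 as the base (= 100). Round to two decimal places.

Laspeyres price index uses base-period quantities as weights.
ΣP(Q2 2020)·Q(Q1 2020) = 1.37×218 + 1.13×304 + 1463.33×7 + 4.78×118 + 2.62×255 = 298.66 + 343.52 + 10243.31 + 564.04 + 668.1 = 12117.63
ΣP(Q1 2020)·Q(Q1 2020) = 1.82×218 + 1.24×304 + 1686.09×7 + 4.45×118 + 2.60×255 = 396.76 + 376.96 + 11802.63 + 525.1 + 663 = 13764.45
Index = 12117.63 / 13764.45 × 100 = 88.0357

88.04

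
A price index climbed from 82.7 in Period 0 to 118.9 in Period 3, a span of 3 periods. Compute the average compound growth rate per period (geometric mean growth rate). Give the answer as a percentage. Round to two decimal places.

12.86%

Growth factor = (118.9/82.7)^(1/3) = (1.437727)^(1/3) = 1.128649
Growth rate = 1.128649 − 1 = 0.128649 = 12.8649%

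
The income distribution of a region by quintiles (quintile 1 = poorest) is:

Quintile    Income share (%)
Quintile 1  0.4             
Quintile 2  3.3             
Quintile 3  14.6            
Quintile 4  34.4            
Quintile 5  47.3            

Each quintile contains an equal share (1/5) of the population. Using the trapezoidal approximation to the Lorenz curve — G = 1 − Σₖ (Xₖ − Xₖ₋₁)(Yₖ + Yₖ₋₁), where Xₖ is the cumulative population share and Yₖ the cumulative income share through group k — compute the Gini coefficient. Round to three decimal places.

Cumulative income shares Yₖ: 0.0040, 0.0370, 0.1830, 0.5270, 1.0000
Σ (Xₖ−Xₖ₋₁)(Yₖ+Yₖ₋₁) = (1/5)(0.0040+0.0000) + (1/5)(0.0370+0.0040) + (1/5)(0.1830+0.0370) + (1/5)(0.5270+0.1830) + (1/5)(1.0000+0.5270)
  = 0.0008 + 0.0082 + 0.0440 + 0.1420 + 0.3054 = 0.5004
G = 1 − 0.5004 = 0.4996

0.500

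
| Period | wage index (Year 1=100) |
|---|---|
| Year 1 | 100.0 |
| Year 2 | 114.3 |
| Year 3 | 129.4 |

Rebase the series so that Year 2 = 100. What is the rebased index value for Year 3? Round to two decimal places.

113.21

Rebased(Year 3) = 129.4 / 114.3 × 100 = 113.2108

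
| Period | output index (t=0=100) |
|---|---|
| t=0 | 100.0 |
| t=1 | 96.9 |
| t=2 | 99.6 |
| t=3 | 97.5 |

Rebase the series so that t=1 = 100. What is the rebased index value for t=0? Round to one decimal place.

Rebased(t=0) = 100.0 / 96.9 × 100 = 103.1992

103.2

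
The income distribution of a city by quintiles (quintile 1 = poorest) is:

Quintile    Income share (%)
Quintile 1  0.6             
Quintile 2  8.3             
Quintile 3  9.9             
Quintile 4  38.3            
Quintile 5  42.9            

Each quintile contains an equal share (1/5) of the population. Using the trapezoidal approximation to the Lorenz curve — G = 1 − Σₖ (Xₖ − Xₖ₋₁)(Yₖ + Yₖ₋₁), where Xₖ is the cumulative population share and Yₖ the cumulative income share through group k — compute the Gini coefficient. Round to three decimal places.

Cumulative income shares Yₖ: 0.0060, 0.0890, 0.1880, 0.5710, 1.0000
Σ (Xₖ−Xₖ₋₁)(Yₖ+Yₖ₋₁) = (1/5)(0.0060+0.0000) + (1/5)(0.0890+0.0060) + (1/5)(0.1880+0.0890) + (1/5)(0.5710+0.1880) + (1/5)(1.0000+0.5710)
  = 0.0012 + 0.0190 + 0.0554 + 0.1518 + 0.3142 = 0.5416
G = 1 − 0.5416 = 0.4584

0.458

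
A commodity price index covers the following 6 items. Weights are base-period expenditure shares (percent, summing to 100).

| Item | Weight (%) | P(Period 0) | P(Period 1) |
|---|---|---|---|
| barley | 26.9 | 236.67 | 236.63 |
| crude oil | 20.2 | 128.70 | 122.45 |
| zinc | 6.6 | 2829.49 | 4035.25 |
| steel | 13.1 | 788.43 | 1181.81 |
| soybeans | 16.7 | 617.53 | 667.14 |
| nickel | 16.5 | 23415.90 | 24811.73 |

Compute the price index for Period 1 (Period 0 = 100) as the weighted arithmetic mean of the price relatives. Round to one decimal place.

110.7

barley: 26.9 × (236.63/236.67) = 26.9 × 0.999831 = 26.8955
crude oil: 20.2 × (122.45/128.70) = 20.2 × 0.951437 = 19.2190
zinc: 6.6 × (4035.25/2829.49) = 6.6 × 1.426140 = 9.4125
steel: 13.1 × (1181.81/788.43) = 13.1 × 1.498941 = 19.6361
soybeans: 16.7 × (667.14/617.53) = 16.7 × 1.080336 = 18.0416
nickel: 16.5 × (24811.73/23415.90) = 16.5 × 1.059610 = 17.4836
Index = Σ wᵢ·(p₁ᵢ/p₀ᵢ) = 26.8955 + 19.2190 + 9.4125 + 19.6361 + 18.0416 + 17.4836 = 110.6883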